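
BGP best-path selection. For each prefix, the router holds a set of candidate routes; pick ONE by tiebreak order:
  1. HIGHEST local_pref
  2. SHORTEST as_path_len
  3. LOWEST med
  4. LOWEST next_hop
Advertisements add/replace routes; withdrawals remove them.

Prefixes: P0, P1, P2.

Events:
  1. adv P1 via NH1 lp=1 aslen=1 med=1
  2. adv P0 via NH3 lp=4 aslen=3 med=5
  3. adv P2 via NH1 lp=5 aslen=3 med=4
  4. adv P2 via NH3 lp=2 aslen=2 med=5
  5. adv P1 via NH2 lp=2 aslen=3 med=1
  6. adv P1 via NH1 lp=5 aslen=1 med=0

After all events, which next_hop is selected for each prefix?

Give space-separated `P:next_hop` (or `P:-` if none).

Answer: P0:NH3 P1:NH1 P2:NH1

Derivation:
Op 1: best P0=- P1=NH1 P2=-
Op 2: best P0=NH3 P1=NH1 P2=-
Op 3: best P0=NH3 P1=NH1 P2=NH1
Op 4: best P0=NH3 P1=NH1 P2=NH1
Op 5: best P0=NH3 P1=NH2 P2=NH1
Op 6: best P0=NH3 P1=NH1 P2=NH1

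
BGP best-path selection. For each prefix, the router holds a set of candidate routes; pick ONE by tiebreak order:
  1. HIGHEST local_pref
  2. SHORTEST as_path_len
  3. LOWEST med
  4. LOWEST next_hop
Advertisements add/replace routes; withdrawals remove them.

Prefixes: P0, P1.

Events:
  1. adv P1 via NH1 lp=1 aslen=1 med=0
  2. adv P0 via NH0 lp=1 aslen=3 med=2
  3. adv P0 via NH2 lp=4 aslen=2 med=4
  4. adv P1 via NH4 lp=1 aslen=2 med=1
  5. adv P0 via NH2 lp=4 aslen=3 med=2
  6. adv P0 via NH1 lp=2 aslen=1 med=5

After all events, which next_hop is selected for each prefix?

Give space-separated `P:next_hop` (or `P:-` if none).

Answer: P0:NH2 P1:NH1

Derivation:
Op 1: best P0=- P1=NH1
Op 2: best P0=NH0 P1=NH1
Op 3: best P0=NH2 P1=NH1
Op 4: best P0=NH2 P1=NH1
Op 5: best P0=NH2 P1=NH1
Op 6: best P0=NH2 P1=NH1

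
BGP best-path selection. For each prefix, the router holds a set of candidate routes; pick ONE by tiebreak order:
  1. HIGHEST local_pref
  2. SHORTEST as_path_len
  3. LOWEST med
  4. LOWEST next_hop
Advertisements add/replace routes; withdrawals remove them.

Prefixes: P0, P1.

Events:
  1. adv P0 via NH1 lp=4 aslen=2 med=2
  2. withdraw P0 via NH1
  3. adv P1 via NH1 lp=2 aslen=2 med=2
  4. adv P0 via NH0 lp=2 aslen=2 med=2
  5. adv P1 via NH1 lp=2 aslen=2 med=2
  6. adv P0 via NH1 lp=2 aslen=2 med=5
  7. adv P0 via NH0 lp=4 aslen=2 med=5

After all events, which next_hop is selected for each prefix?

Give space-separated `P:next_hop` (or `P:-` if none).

Op 1: best P0=NH1 P1=-
Op 2: best P0=- P1=-
Op 3: best P0=- P1=NH1
Op 4: best P0=NH0 P1=NH1
Op 5: best P0=NH0 P1=NH1
Op 6: best P0=NH0 P1=NH1
Op 7: best P0=NH0 P1=NH1

Answer: P0:NH0 P1:NH1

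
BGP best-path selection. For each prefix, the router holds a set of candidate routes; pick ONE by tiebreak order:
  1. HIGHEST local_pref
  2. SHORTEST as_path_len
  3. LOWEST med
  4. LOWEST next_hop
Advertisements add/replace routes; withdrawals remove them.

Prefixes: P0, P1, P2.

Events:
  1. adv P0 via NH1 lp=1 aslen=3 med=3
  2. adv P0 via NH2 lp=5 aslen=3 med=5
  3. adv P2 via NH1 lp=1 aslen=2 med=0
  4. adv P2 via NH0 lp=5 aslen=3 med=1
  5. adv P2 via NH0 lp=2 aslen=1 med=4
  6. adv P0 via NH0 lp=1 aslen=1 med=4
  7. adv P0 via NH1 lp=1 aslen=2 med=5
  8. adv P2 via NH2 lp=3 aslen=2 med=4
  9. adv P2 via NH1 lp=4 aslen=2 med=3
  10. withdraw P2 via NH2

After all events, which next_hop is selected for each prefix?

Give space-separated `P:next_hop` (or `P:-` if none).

Answer: P0:NH2 P1:- P2:NH1

Derivation:
Op 1: best P0=NH1 P1=- P2=-
Op 2: best P0=NH2 P1=- P2=-
Op 3: best P0=NH2 P1=- P2=NH1
Op 4: best P0=NH2 P1=- P2=NH0
Op 5: best P0=NH2 P1=- P2=NH0
Op 6: best P0=NH2 P1=- P2=NH0
Op 7: best P0=NH2 P1=- P2=NH0
Op 8: best P0=NH2 P1=- P2=NH2
Op 9: best P0=NH2 P1=- P2=NH1
Op 10: best P0=NH2 P1=- P2=NH1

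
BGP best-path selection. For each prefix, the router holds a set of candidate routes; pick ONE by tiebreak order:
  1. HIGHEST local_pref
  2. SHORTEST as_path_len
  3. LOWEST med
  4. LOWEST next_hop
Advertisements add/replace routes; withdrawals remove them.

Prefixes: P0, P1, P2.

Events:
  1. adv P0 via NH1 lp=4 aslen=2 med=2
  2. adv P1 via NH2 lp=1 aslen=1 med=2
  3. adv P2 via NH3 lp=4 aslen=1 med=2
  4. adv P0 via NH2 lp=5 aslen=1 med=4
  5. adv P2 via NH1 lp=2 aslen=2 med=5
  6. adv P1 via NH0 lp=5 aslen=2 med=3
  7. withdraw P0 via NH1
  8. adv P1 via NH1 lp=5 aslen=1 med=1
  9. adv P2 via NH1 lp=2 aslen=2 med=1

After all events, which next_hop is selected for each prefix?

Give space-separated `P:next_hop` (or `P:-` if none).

Op 1: best P0=NH1 P1=- P2=-
Op 2: best P0=NH1 P1=NH2 P2=-
Op 3: best P0=NH1 P1=NH2 P2=NH3
Op 4: best P0=NH2 P1=NH2 P2=NH3
Op 5: best P0=NH2 P1=NH2 P2=NH3
Op 6: best P0=NH2 P1=NH0 P2=NH3
Op 7: best P0=NH2 P1=NH0 P2=NH3
Op 8: best P0=NH2 P1=NH1 P2=NH3
Op 9: best P0=NH2 P1=NH1 P2=NH3

Answer: P0:NH2 P1:NH1 P2:NH3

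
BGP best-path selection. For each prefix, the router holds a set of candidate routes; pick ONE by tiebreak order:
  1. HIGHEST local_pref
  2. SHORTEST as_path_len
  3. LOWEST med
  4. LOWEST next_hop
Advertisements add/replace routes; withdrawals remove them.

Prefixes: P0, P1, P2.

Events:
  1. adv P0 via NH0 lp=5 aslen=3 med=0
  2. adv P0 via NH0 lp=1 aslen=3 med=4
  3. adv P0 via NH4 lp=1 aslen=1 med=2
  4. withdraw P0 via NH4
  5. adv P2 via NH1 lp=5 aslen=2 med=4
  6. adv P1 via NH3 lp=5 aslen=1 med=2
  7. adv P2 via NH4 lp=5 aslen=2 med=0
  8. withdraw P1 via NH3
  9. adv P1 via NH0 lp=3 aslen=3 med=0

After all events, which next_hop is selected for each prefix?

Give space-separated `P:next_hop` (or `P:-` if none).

Op 1: best P0=NH0 P1=- P2=-
Op 2: best P0=NH0 P1=- P2=-
Op 3: best P0=NH4 P1=- P2=-
Op 4: best P0=NH0 P1=- P2=-
Op 5: best P0=NH0 P1=- P2=NH1
Op 6: best P0=NH0 P1=NH3 P2=NH1
Op 7: best P0=NH0 P1=NH3 P2=NH4
Op 8: best P0=NH0 P1=- P2=NH4
Op 9: best P0=NH0 P1=NH0 P2=NH4

Answer: P0:NH0 P1:NH0 P2:NH4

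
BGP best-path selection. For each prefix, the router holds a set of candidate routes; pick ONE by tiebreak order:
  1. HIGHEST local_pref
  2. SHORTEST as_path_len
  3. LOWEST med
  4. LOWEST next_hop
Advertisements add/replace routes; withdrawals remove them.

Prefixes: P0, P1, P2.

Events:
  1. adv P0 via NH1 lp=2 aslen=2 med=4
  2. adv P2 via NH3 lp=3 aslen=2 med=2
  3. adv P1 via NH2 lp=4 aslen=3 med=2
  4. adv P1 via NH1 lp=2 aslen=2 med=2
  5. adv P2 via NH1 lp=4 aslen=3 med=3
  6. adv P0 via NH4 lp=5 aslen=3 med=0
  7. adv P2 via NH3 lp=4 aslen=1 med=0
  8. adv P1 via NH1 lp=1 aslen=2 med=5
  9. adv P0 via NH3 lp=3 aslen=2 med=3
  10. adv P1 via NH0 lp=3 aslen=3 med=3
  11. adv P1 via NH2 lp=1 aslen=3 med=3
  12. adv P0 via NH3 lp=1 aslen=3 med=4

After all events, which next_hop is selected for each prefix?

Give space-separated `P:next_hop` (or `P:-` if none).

Answer: P0:NH4 P1:NH0 P2:NH3

Derivation:
Op 1: best P0=NH1 P1=- P2=-
Op 2: best P0=NH1 P1=- P2=NH3
Op 3: best P0=NH1 P1=NH2 P2=NH3
Op 4: best P0=NH1 P1=NH2 P2=NH3
Op 5: best P0=NH1 P1=NH2 P2=NH1
Op 6: best P0=NH4 P1=NH2 P2=NH1
Op 7: best P0=NH4 P1=NH2 P2=NH3
Op 8: best P0=NH4 P1=NH2 P2=NH3
Op 9: best P0=NH4 P1=NH2 P2=NH3
Op 10: best P0=NH4 P1=NH2 P2=NH3
Op 11: best P0=NH4 P1=NH0 P2=NH3
Op 12: best P0=NH4 P1=NH0 P2=NH3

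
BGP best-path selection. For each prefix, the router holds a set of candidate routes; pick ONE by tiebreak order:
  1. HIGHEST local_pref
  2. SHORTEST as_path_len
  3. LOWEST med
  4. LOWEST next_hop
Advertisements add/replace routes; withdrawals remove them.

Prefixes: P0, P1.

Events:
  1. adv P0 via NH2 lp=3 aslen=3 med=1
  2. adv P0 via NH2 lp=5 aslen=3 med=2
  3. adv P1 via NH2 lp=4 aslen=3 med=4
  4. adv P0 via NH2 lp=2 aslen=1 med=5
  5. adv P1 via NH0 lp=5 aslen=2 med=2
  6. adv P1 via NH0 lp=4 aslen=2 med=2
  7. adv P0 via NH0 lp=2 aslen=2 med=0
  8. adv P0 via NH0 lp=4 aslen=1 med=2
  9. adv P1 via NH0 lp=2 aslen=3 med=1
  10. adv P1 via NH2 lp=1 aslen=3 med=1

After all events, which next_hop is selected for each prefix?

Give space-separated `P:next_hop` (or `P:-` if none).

Answer: P0:NH0 P1:NH0

Derivation:
Op 1: best P0=NH2 P1=-
Op 2: best P0=NH2 P1=-
Op 3: best P0=NH2 P1=NH2
Op 4: best P0=NH2 P1=NH2
Op 5: best P0=NH2 P1=NH0
Op 6: best P0=NH2 P1=NH0
Op 7: best P0=NH2 P1=NH0
Op 8: best P0=NH0 P1=NH0
Op 9: best P0=NH0 P1=NH2
Op 10: best P0=NH0 P1=NH0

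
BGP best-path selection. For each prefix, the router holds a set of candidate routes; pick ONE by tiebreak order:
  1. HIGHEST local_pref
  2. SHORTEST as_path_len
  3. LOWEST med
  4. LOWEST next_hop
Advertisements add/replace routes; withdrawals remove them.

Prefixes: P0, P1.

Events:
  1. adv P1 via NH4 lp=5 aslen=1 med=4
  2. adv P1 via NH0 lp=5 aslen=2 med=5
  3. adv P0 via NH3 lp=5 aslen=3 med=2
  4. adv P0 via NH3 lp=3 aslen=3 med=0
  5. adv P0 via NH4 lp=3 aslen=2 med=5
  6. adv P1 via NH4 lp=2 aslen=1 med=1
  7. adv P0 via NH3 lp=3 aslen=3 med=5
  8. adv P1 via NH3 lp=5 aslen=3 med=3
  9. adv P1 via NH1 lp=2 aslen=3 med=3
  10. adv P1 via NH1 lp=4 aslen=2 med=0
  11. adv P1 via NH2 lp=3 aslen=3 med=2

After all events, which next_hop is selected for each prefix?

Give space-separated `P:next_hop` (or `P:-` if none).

Answer: P0:NH4 P1:NH0

Derivation:
Op 1: best P0=- P1=NH4
Op 2: best P0=- P1=NH4
Op 3: best P0=NH3 P1=NH4
Op 4: best P0=NH3 P1=NH4
Op 5: best P0=NH4 P1=NH4
Op 6: best P0=NH4 P1=NH0
Op 7: best P0=NH4 P1=NH0
Op 8: best P0=NH4 P1=NH0
Op 9: best P0=NH4 P1=NH0
Op 10: best P0=NH4 P1=NH0
Op 11: best P0=NH4 P1=NH0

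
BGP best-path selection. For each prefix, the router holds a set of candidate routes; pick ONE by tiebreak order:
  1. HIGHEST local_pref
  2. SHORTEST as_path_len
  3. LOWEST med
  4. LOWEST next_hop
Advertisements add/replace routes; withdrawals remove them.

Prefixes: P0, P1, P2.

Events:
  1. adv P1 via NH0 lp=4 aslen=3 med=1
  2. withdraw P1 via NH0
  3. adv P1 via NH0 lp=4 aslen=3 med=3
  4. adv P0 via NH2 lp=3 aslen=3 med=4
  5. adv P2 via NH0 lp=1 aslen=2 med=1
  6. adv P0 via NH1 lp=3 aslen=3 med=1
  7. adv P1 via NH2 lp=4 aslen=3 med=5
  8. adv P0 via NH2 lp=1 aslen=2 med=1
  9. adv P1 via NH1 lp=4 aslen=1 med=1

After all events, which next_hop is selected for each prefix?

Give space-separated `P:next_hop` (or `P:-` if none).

Answer: P0:NH1 P1:NH1 P2:NH0

Derivation:
Op 1: best P0=- P1=NH0 P2=-
Op 2: best P0=- P1=- P2=-
Op 3: best P0=- P1=NH0 P2=-
Op 4: best P0=NH2 P1=NH0 P2=-
Op 5: best P0=NH2 P1=NH0 P2=NH0
Op 6: best P0=NH1 P1=NH0 P2=NH0
Op 7: best P0=NH1 P1=NH0 P2=NH0
Op 8: best P0=NH1 P1=NH0 P2=NH0
Op 9: best P0=NH1 P1=NH1 P2=NH0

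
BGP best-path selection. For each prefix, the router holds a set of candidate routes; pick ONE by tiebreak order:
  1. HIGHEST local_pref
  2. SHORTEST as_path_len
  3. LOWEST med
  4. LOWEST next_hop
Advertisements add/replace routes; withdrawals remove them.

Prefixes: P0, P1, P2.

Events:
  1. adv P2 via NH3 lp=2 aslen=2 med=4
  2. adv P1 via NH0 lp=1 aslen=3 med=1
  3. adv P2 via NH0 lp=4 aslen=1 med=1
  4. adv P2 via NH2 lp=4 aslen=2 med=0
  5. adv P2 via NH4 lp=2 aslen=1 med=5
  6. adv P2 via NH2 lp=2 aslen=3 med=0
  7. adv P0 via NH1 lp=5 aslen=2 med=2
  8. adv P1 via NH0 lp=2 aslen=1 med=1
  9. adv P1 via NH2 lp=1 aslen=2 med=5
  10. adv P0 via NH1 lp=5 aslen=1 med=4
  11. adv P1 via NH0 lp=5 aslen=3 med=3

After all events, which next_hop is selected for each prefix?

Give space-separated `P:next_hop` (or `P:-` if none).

Op 1: best P0=- P1=- P2=NH3
Op 2: best P0=- P1=NH0 P2=NH3
Op 3: best P0=- P1=NH0 P2=NH0
Op 4: best P0=- P1=NH0 P2=NH0
Op 5: best P0=- P1=NH0 P2=NH0
Op 6: best P0=- P1=NH0 P2=NH0
Op 7: best P0=NH1 P1=NH0 P2=NH0
Op 8: best P0=NH1 P1=NH0 P2=NH0
Op 9: best P0=NH1 P1=NH0 P2=NH0
Op 10: best P0=NH1 P1=NH0 P2=NH0
Op 11: best P0=NH1 P1=NH0 P2=NH0

Answer: P0:NH1 P1:NH0 P2:NH0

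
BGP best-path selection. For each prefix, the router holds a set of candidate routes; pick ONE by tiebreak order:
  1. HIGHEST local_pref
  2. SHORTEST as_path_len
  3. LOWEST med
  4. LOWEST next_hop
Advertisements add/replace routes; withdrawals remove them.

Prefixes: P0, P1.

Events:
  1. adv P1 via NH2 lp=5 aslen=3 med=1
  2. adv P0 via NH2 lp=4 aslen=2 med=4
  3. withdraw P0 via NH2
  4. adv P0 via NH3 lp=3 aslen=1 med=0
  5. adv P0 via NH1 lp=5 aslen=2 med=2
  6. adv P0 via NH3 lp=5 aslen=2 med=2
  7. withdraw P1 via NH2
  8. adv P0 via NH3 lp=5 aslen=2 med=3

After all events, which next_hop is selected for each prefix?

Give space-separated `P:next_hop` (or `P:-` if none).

Answer: P0:NH1 P1:-

Derivation:
Op 1: best P0=- P1=NH2
Op 2: best P0=NH2 P1=NH2
Op 3: best P0=- P1=NH2
Op 4: best P0=NH3 P1=NH2
Op 5: best P0=NH1 P1=NH2
Op 6: best P0=NH1 P1=NH2
Op 7: best P0=NH1 P1=-
Op 8: best P0=NH1 P1=-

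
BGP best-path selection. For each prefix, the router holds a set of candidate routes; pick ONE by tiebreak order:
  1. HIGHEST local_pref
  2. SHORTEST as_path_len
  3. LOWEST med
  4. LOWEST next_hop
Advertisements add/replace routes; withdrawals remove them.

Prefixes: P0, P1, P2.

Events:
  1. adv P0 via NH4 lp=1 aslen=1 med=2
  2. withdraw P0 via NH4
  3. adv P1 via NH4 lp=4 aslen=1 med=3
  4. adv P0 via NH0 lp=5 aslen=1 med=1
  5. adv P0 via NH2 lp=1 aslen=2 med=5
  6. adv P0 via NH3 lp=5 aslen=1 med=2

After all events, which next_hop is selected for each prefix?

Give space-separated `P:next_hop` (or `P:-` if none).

Op 1: best P0=NH4 P1=- P2=-
Op 2: best P0=- P1=- P2=-
Op 3: best P0=- P1=NH4 P2=-
Op 4: best P0=NH0 P1=NH4 P2=-
Op 5: best P0=NH0 P1=NH4 P2=-
Op 6: best P0=NH0 P1=NH4 P2=-

Answer: P0:NH0 P1:NH4 P2:-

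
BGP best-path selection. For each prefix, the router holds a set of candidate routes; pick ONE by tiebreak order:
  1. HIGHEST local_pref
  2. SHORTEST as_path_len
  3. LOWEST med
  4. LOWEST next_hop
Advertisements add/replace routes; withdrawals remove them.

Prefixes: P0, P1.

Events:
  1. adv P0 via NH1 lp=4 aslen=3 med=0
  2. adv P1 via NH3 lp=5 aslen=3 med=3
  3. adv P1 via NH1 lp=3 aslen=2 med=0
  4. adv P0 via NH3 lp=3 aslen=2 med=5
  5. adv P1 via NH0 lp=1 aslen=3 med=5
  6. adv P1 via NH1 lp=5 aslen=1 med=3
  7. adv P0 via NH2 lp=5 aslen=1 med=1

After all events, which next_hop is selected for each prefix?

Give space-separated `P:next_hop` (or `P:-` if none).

Answer: P0:NH2 P1:NH1

Derivation:
Op 1: best P0=NH1 P1=-
Op 2: best P0=NH1 P1=NH3
Op 3: best P0=NH1 P1=NH3
Op 4: best P0=NH1 P1=NH3
Op 5: best P0=NH1 P1=NH3
Op 6: best P0=NH1 P1=NH1
Op 7: best P0=NH2 P1=NH1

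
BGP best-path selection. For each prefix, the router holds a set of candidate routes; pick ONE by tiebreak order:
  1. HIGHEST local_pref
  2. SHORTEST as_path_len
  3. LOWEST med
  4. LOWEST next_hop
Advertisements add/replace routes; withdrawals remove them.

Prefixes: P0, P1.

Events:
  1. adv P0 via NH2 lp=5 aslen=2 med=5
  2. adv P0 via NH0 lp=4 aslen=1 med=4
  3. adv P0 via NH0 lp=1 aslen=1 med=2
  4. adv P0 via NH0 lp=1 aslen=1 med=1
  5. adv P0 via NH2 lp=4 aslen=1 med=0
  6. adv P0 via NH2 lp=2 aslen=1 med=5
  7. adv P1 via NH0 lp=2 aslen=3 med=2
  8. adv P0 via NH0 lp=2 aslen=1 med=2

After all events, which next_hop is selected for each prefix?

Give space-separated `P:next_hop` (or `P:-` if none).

Op 1: best P0=NH2 P1=-
Op 2: best P0=NH2 P1=-
Op 3: best P0=NH2 P1=-
Op 4: best P0=NH2 P1=-
Op 5: best P0=NH2 P1=-
Op 6: best P0=NH2 P1=-
Op 7: best P0=NH2 P1=NH0
Op 8: best P0=NH0 P1=NH0

Answer: P0:NH0 P1:NH0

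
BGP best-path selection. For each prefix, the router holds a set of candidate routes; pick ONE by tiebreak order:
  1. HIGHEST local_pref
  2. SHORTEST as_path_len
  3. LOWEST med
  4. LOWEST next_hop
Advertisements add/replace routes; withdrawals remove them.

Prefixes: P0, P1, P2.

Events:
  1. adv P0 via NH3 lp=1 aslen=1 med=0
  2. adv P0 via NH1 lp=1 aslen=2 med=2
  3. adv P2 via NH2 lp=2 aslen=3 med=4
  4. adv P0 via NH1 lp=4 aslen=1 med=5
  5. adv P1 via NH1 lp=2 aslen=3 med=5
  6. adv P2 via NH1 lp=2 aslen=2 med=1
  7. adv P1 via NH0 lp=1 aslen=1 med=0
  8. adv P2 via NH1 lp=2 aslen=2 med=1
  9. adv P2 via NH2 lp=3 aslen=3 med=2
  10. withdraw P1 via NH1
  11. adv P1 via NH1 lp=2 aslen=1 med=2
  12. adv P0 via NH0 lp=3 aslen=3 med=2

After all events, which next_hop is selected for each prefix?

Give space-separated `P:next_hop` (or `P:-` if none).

Op 1: best P0=NH3 P1=- P2=-
Op 2: best P0=NH3 P1=- P2=-
Op 3: best P0=NH3 P1=- P2=NH2
Op 4: best P0=NH1 P1=- P2=NH2
Op 5: best P0=NH1 P1=NH1 P2=NH2
Op 6: best P0=NH1 P1=NH1 P2=NH1
Op 7: best P0=NH1 P1=NH1 P2=NH1
Op 8: best P0=NH1 P1=NH1 P2=NH1
Op 9: best P0=NH1 P1=NH1 P2=NH2
Op 10: best P0=NH1 P1=NH0 P2=NH2
Op 11: best P0=NH1 P1=NH1 P2=NH2
Op 12: best P0=NH1 P1=NH1 P2=NH2

Answer: P0:NH1 P1:NH1 P2:NH2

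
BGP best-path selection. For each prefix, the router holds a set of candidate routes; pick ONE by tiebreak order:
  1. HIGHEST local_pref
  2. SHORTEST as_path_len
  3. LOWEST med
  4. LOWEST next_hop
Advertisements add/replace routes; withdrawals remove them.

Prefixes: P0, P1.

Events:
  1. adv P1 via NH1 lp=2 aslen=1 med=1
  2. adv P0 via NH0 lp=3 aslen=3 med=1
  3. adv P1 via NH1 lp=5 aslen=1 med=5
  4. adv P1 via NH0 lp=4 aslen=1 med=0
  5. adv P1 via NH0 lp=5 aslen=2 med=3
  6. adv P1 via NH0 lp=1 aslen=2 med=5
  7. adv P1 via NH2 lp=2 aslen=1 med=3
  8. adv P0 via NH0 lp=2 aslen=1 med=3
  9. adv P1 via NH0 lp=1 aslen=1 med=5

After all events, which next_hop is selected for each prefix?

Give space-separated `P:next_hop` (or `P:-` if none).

Answer: P0:NH0 P1:NH1

Derivation:
Op 1: best P0=- P1=NH1
Op 2: best P0=NH0 P1=NH1
Op 3: best P0=NH0 P1=NH1
Op 4: best P0=NH0 P1=NH1
Op 5: best P0=NH0 P1=NH1
Op 6: best P0=NH0 P1=NH1
Op 7: best P0=NH0 P1=NH1
Op 8: best P0=NH0 P1=NH1
Op 9: best P0=NH0 P1=NH1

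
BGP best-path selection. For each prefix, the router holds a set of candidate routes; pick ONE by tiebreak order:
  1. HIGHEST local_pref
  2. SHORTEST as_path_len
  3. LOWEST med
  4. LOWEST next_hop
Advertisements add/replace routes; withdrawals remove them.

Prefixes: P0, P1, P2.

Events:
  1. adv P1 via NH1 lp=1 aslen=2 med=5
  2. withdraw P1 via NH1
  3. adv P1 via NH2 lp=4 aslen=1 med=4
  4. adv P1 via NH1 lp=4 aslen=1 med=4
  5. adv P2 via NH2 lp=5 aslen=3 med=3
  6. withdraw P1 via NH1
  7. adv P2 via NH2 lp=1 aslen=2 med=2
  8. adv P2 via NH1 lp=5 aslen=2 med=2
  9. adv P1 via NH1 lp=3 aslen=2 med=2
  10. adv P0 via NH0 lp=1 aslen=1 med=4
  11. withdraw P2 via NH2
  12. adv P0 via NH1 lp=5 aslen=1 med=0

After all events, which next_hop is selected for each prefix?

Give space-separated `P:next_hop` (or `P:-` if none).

Op 1: best P0=- P1=NH1 P2=-
Op 2: best P0=- P1=- P2=-
Op 3: best P0=- P1=NH2 P2=-
Op 4: best P0=- P1=NH1 P2=-
Op 5: best P0=- P1=NH1 P2=NH2
Op 6: best P0=- P1=NH2 P2=NH2
Op 7: best P0=- P1=NH2 P2=NH2
Op 8: best P0=- P1=NH2 P2=NH1
Op 9: best P0=- P1=NH2 P2=NH1
Op 10: best P0=NH0 P1=NH2 P2=NH1
Op 11: best P0=NH0 P1=NH2 P2=NH1
Op 12: best P0=NH1 P1=NH2 P2=NH1

Answer: P0:NH1 P1:NH2 P2:NH1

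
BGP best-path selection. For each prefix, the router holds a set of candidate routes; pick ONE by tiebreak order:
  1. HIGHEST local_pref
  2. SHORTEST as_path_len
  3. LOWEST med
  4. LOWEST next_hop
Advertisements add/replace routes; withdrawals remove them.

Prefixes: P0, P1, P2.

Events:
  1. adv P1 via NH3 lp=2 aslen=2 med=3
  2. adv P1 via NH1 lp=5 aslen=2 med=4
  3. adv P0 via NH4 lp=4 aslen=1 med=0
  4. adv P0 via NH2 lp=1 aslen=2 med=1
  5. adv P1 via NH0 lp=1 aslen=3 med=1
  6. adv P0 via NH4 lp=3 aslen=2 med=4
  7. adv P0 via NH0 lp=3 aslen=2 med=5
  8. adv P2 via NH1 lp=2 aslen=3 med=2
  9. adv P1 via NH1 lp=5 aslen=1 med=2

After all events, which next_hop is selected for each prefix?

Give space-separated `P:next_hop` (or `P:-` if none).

Answer: P0:NH4 P1:NH1 P2:NH1

Derivation:
Op 1: best P0=- P1=NH3 P2=-
Op 2: best P0=- P1=NH1 P2=-
Op 3: best P0=NH4 P1=NH1 P2=-
Op 4: best P0=NH4 P1=NH1 P2=-
Op 5: best P0=NH4 P1=NH1 P2=-
Op 6: best P0=NH4 P1=NH1 P2=-
Op 7: best P0=NH4 P1=NH1 P2=-
Op 8: best P0=NH4 P1=NH1 P2=NH1
Op 9: best P0=NH4 P1=NH1 P2=NH1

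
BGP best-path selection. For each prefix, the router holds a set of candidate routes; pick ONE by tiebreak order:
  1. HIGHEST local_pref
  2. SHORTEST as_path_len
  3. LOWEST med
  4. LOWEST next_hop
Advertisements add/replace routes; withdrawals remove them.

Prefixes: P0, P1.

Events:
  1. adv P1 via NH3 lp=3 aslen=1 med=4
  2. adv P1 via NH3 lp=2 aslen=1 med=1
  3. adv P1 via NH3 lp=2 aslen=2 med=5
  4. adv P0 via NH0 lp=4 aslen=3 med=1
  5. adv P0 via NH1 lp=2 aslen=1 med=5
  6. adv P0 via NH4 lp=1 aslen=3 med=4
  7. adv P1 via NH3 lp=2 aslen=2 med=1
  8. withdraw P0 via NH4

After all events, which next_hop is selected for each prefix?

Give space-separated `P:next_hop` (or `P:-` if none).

Answer: P0:NH0 P1:NH3

Derivation:
Op 1: best P0=- P1=NH3
Op 2: best P0=- P1=NH3
Op 3: best P0=- P1=NH3
Op 4: best P0=NH0 P1=NH3
Op 5: best P0=NH0 P1=NH3
Op 6: best P0=NH0 P1=NH3
Op 7: best P0=NH0 P1=NH3
Op 8: best P0=NH0 P1=NH3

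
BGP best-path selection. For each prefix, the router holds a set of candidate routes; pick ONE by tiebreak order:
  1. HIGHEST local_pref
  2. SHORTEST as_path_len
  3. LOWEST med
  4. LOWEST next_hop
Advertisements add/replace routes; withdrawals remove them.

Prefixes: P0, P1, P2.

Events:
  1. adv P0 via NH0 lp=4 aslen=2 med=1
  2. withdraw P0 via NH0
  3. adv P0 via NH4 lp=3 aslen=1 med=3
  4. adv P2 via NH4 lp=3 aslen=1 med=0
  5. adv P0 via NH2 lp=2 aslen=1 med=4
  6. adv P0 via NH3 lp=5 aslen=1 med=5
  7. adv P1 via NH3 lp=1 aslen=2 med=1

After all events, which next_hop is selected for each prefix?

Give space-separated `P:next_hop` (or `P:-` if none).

Op 1: best P0=NH0 P1=- P2=-
Op 2: best P0=- P1=- P2=-
Op 3: best P0=NH4 P1=- P2=-
Op 4: best P0=NH4 P1=- P2=NH4
Op 5: best P0=NH4 P1=- P2=NH4
Op 6: best P0=NH3 P1=- P2=NH4
Op 7: best P0=NH3 P1=NH3 P2=NH4

Answer: P0:NH3 P1:NH3 P2:NH4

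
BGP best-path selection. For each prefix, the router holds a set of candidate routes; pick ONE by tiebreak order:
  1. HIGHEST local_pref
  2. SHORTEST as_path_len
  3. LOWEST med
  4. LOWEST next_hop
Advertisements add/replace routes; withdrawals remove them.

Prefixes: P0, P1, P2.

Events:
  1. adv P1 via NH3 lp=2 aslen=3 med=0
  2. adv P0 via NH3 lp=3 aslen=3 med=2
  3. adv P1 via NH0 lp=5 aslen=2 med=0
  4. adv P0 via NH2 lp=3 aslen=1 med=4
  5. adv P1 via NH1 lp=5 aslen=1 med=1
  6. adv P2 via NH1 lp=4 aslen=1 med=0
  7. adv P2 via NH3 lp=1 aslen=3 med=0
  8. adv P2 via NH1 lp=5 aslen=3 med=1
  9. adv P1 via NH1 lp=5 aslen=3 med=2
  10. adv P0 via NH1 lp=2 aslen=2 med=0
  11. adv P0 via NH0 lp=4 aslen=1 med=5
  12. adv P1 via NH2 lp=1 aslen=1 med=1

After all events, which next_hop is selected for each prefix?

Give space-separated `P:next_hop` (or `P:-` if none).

Answer: P0:NH0 P1:NH0 P2:NH1

Derivation:
Op 1: best P0=- P1=NH3 P2=-
Op 2: best P0=NH3 P1=NH3 P2=-
Op 3: best P0=NH3 P1=NH0 P2=-
Op 4: best P0=NH2 P1=NH0 P2=-
Op 5: best P0=NH2 P1=NH1 P2=-
Op 6: best P0=NH2 P1=NH1 P2=NH1
Op 7: best P0=NH2 P1=NH1 P2=NH1
Op 8: best P0=NH2 P1=NH1 P2=NH1
Op 9: best P0=NH2 P1=NH0 P2=NH1
Op 10: best P0=NH2 P1=NH0 P2=NH1
Op 11: best P0=NH0 P1=NH0 P2=NH1
Op 12: best P0=NH0 P1=NH0 P2=NH1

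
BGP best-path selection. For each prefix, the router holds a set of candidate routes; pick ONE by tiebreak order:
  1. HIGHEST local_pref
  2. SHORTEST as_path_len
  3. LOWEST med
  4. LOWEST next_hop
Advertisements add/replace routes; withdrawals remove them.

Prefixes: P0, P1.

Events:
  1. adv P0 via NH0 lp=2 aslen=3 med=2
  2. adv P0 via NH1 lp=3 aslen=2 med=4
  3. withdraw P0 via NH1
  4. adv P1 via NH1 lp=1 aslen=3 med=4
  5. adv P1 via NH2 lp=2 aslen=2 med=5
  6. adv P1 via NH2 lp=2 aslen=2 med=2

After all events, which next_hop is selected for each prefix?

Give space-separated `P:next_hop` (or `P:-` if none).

Op 1: best P0=NH0 P1=-
Op 2: best P0=NH1 P1=-
Op 3: best P0=NH0 P1=-
Op 4: best P0=NH0 P1=NH1
Op 5: best P0=NH0 P1=NH2
Op 6: best P0=NH0 P1=NH2

Answer: P0:NH0 P1:NH2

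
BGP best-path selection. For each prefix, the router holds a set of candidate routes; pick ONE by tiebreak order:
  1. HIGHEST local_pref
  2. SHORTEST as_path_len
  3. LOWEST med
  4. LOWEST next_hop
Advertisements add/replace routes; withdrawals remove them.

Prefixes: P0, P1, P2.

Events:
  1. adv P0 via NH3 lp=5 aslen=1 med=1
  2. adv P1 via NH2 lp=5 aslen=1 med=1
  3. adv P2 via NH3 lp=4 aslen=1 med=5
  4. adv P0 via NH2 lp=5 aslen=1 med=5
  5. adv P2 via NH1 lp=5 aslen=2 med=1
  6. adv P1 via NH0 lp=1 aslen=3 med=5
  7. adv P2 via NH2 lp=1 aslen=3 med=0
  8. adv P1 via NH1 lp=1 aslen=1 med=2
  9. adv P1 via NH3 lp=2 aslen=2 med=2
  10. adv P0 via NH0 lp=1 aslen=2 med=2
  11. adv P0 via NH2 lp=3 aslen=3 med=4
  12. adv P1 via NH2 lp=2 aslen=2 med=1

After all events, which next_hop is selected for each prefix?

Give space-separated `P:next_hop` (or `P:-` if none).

Answer: P0:NH3 P1:NH2 P2:NH1

Derivation:
Op 1: best P0=NH3 P1=- P2=-
Op 2: best P0=NH3 P1=NH2 P2=-
Op 3: best P0=NH3 P1=NH2 P2=NH3
Op 4: best P0=NH3 P1=NH2 P2=NH3
Op 5: best P0=NH3 P1=NH2 P2=NH1
Op 6: best P0=NH3 P1=NH2 P2=NH1
Op 7: best P0=NH3 P1=NH2 P2=NH1
Op 8: best P0=NH3 P1=NH2 P2=NH1
Op 9: best P0=NH3 P1=NH2 P2=NH1
Op 10: best P0=NH3 P1=NH2 P2=NH1
Op 11: best P0=NH3 P1=NH2 P2=NH1
Op 12: best P0=NH3 P1=NH2 P2=NH1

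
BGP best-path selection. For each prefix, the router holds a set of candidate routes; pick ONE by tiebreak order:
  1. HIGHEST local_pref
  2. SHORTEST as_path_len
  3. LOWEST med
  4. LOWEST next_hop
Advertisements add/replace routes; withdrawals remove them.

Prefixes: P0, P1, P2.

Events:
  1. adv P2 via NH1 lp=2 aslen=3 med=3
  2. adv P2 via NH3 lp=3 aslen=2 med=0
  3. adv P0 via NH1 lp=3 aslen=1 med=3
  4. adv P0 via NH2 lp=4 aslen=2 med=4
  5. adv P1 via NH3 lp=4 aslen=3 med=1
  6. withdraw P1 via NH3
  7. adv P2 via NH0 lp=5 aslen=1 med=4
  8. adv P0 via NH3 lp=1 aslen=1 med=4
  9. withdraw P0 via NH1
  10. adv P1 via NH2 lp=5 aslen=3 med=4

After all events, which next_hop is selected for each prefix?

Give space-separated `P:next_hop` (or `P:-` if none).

Op 1: best P0=- P1=- P2=NH1
Op 2: best P0=- P1=- P2=NH3
Op 3: best P0=NH1 P1=- P2=NH3
Op 4: best P0=NH2 P1=- P2=NH3
Op 5: best P0=NH2 P1=NH3 P2=NH3
Op 6: best P0=NH2 P1=- P2=NH3
Op 7: best P0=NH2 P1=- P2=NH0
Op 8: best P0=NH2 P1=- P2=NH0
Op 9: best P0=NH2 P1=- P2=NH0
Op 10: best P0=NH2 P1=NH2 P2=NH0

Answer: P0:NH2 P1:NH2 P2:NH0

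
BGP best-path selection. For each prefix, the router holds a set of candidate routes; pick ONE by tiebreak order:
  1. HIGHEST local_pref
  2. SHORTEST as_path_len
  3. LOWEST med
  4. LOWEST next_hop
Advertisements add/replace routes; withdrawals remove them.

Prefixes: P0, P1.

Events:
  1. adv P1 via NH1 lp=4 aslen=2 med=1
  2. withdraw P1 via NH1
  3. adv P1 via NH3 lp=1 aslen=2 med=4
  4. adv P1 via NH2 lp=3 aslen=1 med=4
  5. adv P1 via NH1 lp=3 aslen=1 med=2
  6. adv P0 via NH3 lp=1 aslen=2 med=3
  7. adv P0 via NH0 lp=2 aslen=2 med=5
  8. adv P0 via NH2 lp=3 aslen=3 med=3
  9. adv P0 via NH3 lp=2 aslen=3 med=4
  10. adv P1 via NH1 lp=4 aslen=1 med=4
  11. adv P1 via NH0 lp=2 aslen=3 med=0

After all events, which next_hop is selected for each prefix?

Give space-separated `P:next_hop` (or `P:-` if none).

Op 1: best P0=- P1=NH1
Op 2: best P0=- P1=-
Op 3: best P0=- P1=NH3
Op 4: best P0=- P1=NH2
Op 5: best P0=- P1=NH1
Op 6: best P0=NH3 P1=NH1
Op 7: best P0=NH0 P1=NH1
Op 8: best P0=NH2 P1=NH1
Op 9: best P0=NH2 P1=NH1
Op 10: best P0=NH2 P1=NH1
Op 11: best P0=NH2 P1=NH1

Answer: P0:NH2 P1:NH1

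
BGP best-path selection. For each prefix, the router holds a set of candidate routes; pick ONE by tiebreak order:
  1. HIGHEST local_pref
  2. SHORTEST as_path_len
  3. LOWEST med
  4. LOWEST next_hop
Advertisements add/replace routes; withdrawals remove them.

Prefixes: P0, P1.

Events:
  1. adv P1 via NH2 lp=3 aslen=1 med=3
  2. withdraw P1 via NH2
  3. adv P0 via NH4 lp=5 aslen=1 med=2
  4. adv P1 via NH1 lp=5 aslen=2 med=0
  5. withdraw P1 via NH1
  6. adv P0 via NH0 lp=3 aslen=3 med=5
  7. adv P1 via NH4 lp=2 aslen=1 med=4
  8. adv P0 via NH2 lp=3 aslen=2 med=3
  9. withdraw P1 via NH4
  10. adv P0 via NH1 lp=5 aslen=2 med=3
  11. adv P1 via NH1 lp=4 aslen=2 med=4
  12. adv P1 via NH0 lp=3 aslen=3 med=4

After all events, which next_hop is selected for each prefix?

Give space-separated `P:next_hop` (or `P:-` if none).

Op 1: best P0=- P1=NH2
Op 2: best P0=- P1=-
Op 3: best P0=NH4 P1=-
Op 4: best P0=NH4 P1=NH1
Op 5: best P0=NH4 P1=-
Op 6: best P0=NH4 P1=-
Op 7: best P0=NH4 P1=NH4
Op 8: best P0=NH4 P1=NH4
Op 9: best P0=NH4 P1=-
Op 10: best P0=NH4 P1=-
Op 11: best P0=NH4 P1=NH1
Op 12: best P0=NH4 P1=NH1

Answer: P0:NH4 P1:NH1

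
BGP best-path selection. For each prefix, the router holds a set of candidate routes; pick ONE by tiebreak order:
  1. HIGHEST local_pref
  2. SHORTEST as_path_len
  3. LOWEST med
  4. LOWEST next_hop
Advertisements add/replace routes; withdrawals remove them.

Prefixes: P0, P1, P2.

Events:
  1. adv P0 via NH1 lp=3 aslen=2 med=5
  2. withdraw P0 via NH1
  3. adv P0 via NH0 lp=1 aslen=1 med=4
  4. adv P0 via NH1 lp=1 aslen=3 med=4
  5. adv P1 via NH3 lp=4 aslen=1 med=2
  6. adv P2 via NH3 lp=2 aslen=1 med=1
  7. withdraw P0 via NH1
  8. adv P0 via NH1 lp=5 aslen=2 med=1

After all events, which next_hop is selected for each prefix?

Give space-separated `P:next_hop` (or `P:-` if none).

Answer: P0:NH1 P1:NH3 P2:NH3

Derivation:
Op 1: best P0=NH1 P1=- P2=-
Op 2: best P0=- P1=- P2=-
Op 3: best P0=NH0 P1=- P2=-
Op 4: best P0=NH0 P1=- P2=-
Op 5: best P0=NH0 P1=NH3 P2=-
Op 6: best P0=NH0 P1=NH3 P2=NH3
Op 7: best P0=NH0 P1=NH3 P2=NH3
Op 8: best P0=NH1 P1=NH3 P2=NH3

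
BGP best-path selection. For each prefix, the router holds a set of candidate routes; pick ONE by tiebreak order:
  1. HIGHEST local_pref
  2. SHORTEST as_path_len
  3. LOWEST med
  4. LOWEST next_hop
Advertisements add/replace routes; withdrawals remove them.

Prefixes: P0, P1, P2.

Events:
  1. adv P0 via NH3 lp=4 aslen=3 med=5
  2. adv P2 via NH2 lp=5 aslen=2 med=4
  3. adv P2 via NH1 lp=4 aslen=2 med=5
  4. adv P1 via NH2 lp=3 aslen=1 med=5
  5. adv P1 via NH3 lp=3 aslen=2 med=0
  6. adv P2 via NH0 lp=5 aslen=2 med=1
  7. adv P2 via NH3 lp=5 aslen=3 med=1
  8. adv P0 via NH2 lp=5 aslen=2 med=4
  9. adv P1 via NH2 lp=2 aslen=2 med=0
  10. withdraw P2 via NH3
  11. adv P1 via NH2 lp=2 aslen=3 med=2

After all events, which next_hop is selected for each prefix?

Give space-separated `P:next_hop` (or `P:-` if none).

Answer: P0:NH2 P1:NH3 P2:NH0

Derivation:
Op 1: best P0=NH3 P1=- P2=-
Op 2: best P0=NH3 P1=- P2=NH2
Op 3: best P0=NH3 P1=- P2=NH2
Op 4: best P0=NH3 P1=NH2 P2=NH2
Op 5: best P0=NH3 P1=NH2 P2=NH2
Op 6: best P0=NH3 P1=NH2 P2=NH0
Op 7: best P0=NH3 P1=NH2 P2=NH0
Op 8: best P0=NH2 P1=NH2 P2=NH0
Op 9: best P0=NH2 P1=NH3 P2=NH0
Op 10: best P0=NH2 P1=NH3 P2=NH0
Op 11: best P0=NH2 P1=NH3 P2=NH0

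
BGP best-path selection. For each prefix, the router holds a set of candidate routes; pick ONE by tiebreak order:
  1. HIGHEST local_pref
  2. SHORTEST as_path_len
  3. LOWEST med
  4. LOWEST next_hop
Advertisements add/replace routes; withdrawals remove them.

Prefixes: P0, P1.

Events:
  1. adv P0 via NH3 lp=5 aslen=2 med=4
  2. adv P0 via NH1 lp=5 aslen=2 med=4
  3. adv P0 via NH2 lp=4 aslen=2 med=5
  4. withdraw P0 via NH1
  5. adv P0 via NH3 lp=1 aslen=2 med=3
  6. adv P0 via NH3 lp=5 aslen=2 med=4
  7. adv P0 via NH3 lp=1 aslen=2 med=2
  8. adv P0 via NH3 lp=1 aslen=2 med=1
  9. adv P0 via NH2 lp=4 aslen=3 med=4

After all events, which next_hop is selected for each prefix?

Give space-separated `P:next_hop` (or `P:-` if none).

Answer: P0:NH2 P1:-

Derivation:
Op 1: best P0=NH3 P1=-
Op 2: best P0=NH1 P1=-
Op 3: best P0=NH1 P1=-
Op 4: best P0=NH3 P1=-
Op 5: best P0=NH2 P1=-
Op 6: best P0=NH3 P1=-
Op 7: best P0=NH2 P1=-
Op 8: best P0=NH2 P1=-
Op 9: best P0=NH2 P1=-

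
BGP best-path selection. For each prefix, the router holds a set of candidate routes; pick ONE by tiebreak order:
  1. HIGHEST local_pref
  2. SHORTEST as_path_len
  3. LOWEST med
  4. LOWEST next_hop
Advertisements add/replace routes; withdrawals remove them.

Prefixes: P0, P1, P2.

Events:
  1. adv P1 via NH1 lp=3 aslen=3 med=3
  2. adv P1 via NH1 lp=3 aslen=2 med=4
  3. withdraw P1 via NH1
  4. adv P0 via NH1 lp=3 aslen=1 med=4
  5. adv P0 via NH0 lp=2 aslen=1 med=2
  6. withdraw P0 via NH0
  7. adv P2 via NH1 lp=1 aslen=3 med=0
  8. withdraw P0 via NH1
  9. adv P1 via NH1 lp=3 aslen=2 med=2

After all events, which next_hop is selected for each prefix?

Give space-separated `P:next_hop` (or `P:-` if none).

Answer: P0:- P1:NH1 P2:NH1

Derivation:
Op 1: best P0=- P1=NH1 P2=-
Op 2: best P0=- P1=NH1 P2=-
Op 3: best P0=- P1=- P2=-
Op 4: best P0=NH1 P1=- P2=-
Op 5: best P0=NH1 P1=- P2=-
Op 6: best P0=NH1 P1=- P2=-
Op 7: best P0=NH1 P1=- P2=NH1
Op 8: best P0=- P1=- P2=NH1
Op 9: best P0=- P1=NH1 P2=NH1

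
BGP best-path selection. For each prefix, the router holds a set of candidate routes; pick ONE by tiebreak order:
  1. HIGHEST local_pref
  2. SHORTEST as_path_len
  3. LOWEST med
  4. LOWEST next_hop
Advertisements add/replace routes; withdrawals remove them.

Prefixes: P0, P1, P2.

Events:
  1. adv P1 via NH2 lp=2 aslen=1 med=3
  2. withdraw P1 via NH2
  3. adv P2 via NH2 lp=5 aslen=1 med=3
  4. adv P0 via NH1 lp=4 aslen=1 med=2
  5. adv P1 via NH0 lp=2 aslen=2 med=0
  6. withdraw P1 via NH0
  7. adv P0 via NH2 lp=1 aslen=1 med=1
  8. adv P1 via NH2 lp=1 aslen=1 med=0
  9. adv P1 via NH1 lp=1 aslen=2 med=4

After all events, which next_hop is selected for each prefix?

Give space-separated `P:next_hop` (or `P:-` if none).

Answer: P0:NH1 P1:NH2 P2:NH2

Derivation:
Op 1: best P0=- P1=NH2 P2=-
Op 2: best P0=- P1=- P2=-
Op 3: best P0=- P1=- P2=NH2
Op 4: best P0=NH1 P1=- P2=NH2
Op 5: best P0=NH1 P1=NH0 P2=NH2
Op 6: best P0=NH1 P1=- P2=NH2
Op 7: best P0=NH1 P1=- P2=NH2
Op 8: best P0=NH1 P1=NH2 P2=NH2
Op 9: best P0=NH1 P1=NH2 P2=NH2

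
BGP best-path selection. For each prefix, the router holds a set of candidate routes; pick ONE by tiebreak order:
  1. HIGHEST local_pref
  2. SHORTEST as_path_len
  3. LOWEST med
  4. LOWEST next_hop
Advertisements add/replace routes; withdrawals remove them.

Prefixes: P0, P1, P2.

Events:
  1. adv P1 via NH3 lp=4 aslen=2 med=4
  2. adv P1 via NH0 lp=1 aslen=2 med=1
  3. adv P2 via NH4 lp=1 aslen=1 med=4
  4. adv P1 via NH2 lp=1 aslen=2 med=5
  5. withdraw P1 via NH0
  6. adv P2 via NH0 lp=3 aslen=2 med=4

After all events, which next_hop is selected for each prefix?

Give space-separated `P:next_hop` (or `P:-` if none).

Answer: P0:- P1:NH3 P2:NH0

Derivation:
Op 1: best P0=- P1=NH3 P2=-
Op 2: best P0=- P1=NH3 P2=-
Op 3: best P0=- P1=NH3 P2=NH4
Op 4: best P0=- P1=NH3 P2=NH4
Op 5: best P0=- P1=NH3 P2=NH4
Op 6: best P0=- P1=NH3 P2=NH0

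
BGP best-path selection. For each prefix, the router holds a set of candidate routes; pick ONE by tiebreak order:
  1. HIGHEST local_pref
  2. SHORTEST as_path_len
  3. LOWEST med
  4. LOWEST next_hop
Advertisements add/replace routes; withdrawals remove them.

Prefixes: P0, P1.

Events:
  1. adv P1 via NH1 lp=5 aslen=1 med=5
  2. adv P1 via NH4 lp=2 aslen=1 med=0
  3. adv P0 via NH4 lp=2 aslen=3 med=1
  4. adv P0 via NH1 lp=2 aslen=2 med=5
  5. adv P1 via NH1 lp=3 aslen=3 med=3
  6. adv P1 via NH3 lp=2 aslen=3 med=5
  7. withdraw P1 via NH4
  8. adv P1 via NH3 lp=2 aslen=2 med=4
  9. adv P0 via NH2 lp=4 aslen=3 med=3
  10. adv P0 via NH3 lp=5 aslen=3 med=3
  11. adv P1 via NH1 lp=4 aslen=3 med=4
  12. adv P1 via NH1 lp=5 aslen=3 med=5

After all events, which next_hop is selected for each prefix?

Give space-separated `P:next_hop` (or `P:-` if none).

Op 1: best P0=- P1=NH1
Op 2: best P0=- P1=NH1
Op 3: best P0=NH4 P1=NH1
Op 4: best P0=NH1 P1=NH1
Op 5: best P0=NH1 P1=NH1
Op 6: best P0=NH1 P1=NH1
Op 7: best P0=NH1 P1=NH1
Op 8: best P0=NH1 P1=NH1
Op 9: best P0=NH2 P1=NH1
Op 10: best P0=NH3 P1=NH1
Op 11: best P0=NH3 P1=NH1
Op 12: best P0=NH3 P1=NH1

Answer: P0:NH3 P1:NH1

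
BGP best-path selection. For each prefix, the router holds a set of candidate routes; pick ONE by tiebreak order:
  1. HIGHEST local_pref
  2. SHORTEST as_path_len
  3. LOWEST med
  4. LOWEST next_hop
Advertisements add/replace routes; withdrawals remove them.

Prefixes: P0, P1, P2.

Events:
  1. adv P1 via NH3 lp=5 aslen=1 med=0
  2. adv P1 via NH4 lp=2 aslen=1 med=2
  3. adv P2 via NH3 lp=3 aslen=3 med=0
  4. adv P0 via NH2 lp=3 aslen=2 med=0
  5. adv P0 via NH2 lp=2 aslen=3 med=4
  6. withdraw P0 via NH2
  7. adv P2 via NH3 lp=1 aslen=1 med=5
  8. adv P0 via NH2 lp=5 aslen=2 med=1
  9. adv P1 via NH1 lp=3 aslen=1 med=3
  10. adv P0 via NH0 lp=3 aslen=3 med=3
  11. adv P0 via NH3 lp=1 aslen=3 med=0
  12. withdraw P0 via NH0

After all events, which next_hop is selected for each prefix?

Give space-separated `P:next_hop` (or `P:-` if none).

Answer: P0:NH2 P1:NH3 P2:NH3

Derivation:
Op 1: best P0=- P1=NH3 P2=-
Op 2: best P0=- P1=NH3 P2=-
Op 3: best P0=- P1=NH3 P2=NH3
Op 4: best P0=NH2 P1=NH3 P2=NH3
Op 5: best P0=NH2 P1=NH3 P2=NH3
Op 6: best P0=- P1=NH3 P2=NH3
Op 7: best P0=- P1=NH3 P2=NH3
Op 8: best P0=NH2 P1=NH3 P2=NH3
Op 9: best P0=NH2 P1=NH3 P2=NH3
Op 10: best P0=NH2 P1=NH3 P2=NH3
Op 11: best P0=NH2 P1=NH3 P2=NH3
Op 12: best P0=NH2 P1=NH3 P2=NH3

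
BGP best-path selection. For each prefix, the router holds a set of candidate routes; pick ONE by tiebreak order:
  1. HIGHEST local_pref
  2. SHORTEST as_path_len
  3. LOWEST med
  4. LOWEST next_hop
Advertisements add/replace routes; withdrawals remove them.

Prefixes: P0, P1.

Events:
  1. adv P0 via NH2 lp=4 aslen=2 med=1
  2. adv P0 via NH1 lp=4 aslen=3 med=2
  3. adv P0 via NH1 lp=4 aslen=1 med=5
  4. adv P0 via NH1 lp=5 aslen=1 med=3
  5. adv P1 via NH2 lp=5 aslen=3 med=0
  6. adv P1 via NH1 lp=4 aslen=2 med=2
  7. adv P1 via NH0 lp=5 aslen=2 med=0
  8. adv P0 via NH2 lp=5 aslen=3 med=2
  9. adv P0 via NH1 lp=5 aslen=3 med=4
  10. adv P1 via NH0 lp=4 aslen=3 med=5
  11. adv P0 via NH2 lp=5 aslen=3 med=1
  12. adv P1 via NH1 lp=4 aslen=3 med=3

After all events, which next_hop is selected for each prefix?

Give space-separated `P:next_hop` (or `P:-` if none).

Answer: P0:NH2 P1:NH2

Derivation:
Op 1: best P0=NH2 P1=-
Op 2: best P0=NH2 P1=-
Op 3: best P0=NH1 P1=-
Op 4: best P0=NH1 P1=-
Op 5: best P0=NH1 P1=NH2
Op 6: best P0=NH1 P1=NH2
Op 7: best P0=NH1 P1=NH0
Op 8: best P0=NH1 P1=NH0
Op 9: best P0=NH2 P1=NH0
Op 10: best P0=NH2 P1=NH2
Op 11: best P0=NH2 P1=NH2
Op 12: best P0=NH2 P1=NH2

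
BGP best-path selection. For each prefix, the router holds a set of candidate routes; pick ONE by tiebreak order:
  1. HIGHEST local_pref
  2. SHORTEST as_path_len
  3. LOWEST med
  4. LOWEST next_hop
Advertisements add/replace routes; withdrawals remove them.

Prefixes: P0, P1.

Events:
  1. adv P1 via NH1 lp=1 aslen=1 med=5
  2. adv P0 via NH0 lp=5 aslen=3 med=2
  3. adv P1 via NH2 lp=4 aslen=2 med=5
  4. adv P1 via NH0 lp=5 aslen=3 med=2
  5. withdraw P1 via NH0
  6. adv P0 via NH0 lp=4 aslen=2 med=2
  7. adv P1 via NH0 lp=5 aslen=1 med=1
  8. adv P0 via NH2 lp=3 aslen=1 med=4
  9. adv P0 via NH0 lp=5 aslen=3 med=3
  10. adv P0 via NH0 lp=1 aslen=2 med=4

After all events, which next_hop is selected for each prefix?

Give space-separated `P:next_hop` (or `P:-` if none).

Op 1: best P0=- P1=NH1
Op 2: best P0=NH0 P1=NH1
Op 3: best P0=NH0 P1=NH2
Op 4: best P0=NH0 P1=NH0
Op 5: best P0=NH0 P1=NH2
Op 6: best P0=NH0 P1=NH2
Op 7: best P0=NH0 P1=NH0
Op 8: best P0=NH0 P1=NH0
Op 9: best P0=NH0 P1=NH0
Op 10: best P0=NH2 P1=NH0

Answer: P0:NH2 P1:NH0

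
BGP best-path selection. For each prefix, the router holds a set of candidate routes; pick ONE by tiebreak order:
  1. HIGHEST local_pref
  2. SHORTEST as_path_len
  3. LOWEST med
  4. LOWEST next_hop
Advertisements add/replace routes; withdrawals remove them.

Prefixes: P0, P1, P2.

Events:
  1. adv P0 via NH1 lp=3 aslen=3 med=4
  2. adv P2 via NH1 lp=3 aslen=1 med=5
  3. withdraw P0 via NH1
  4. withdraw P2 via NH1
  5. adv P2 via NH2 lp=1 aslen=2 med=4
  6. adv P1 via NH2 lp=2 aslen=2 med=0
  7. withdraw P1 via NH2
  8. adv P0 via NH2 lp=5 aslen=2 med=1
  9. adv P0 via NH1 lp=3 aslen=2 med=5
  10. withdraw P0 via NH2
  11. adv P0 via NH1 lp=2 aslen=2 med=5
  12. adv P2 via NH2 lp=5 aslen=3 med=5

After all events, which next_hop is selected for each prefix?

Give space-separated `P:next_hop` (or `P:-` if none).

Answer: P0:NH1 P1:- P2:NH2

Derivation:
Op 1: best P0=NH1 P1=- P2=-
Op 2: best P0=NH1 P1=- P2=NH1
Op 3: best P0=- P1=- P2=NH1
Op 4: best P0=- P1=- P2=-
Op 5: best P0=- P1=- P2=NH2
Op 6: best P0=- P1=NH2 P2=NH2
Op 7: best P0=- P1=- P2=NH2
Op 8: best P0=NH2 P1=- P2=NH2
Op 9: best P0=NH2 P1=- P2=NH2
Op 10: best P0=NH1 P1=- P2=NH2
Op 11: best P0=NH1 P1=- P2=NH2
Op 12: best P0=NH1 P1=- P2=NH2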